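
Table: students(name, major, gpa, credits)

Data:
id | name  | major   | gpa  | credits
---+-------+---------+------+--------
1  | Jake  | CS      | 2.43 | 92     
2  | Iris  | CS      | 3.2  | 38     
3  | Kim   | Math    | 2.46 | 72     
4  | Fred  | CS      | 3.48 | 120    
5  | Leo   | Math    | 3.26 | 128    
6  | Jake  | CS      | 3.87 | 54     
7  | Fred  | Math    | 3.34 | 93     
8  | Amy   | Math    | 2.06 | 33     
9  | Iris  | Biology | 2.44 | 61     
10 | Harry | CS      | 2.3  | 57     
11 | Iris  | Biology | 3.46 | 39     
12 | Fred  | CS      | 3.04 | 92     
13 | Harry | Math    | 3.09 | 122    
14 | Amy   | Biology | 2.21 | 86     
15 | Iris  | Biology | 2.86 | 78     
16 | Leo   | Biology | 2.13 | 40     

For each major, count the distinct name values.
SELECT major, COUNT(DISTINCT name)
FROM students
GROUP BY major

Result:
  Biology: 3 distinct
  CS: 4 distinct
  Math: 5 distinct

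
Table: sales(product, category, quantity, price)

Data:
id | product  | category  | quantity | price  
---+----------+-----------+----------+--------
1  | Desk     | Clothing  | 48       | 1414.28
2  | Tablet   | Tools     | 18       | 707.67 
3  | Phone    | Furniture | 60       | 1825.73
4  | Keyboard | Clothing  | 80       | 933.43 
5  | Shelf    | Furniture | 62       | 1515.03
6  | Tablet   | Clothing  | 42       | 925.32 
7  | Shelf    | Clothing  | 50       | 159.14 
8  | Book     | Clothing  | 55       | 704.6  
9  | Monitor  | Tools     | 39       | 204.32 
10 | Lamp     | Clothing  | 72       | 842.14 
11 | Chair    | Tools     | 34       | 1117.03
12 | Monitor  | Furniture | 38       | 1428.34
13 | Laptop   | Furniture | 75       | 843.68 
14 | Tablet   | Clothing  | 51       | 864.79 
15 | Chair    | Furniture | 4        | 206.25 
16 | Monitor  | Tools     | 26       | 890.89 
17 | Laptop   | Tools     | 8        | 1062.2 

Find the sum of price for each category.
SELECT category, SUM(price) as result
FROM sales
GROUP BY category

Result:
  Clothing: 5843.70
  Furniture: 5819.03
  Tools: 3982.11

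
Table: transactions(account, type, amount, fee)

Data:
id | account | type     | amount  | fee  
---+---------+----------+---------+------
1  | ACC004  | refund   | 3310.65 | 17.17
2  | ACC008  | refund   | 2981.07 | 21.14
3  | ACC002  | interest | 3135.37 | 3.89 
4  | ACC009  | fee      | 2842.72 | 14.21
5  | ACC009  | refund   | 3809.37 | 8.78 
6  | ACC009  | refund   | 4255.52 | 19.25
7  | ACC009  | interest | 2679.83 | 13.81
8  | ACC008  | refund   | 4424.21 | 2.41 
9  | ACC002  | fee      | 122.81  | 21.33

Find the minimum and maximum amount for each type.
SELECT type, MIN(amount), MAX(amount)
FROM transactions
GROUP BY type

Result:
  fee: min=122.81, max=2842.72
  interest: min=2679.83, max=3135.37
  refund: min=2981.07, max=4424.21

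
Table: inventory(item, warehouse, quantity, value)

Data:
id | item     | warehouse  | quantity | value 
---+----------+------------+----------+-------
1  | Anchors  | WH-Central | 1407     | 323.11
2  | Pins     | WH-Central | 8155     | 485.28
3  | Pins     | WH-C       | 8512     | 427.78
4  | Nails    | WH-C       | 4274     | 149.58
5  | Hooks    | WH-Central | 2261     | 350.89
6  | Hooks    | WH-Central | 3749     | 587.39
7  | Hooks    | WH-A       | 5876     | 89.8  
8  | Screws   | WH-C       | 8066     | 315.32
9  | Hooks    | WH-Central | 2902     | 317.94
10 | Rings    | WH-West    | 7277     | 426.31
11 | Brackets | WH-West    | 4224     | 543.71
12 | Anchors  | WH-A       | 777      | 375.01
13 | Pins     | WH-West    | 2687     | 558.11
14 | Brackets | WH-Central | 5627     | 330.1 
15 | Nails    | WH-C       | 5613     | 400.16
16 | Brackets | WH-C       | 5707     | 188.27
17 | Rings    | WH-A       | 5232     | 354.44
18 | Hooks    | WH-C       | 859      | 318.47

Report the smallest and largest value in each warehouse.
SELECT warehouse, MIN(value), MAX(value)
FROM inventory
GROUP BY warehouse

Result:
  WH-A: min=89.80, max=375.01
  WH-C: min=149.58, max=427.78
  WH-Central: min=317.94, max=587.39
  WH-West: min=426.31, max=558.11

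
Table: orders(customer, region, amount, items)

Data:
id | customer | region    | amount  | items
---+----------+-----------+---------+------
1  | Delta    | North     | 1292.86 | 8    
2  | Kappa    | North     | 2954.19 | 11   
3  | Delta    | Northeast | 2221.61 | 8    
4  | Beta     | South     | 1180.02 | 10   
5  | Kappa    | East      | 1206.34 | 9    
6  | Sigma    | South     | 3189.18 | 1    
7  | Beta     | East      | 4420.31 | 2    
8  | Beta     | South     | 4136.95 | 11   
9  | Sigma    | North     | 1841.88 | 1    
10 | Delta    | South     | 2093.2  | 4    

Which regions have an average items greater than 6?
SELECT region, AVG(items)
FROM orders
GROUP BY region
HAVING AVG(items) > 6

Result:
  North: avg=6.67
  Northeast: avg=8.00
  South: avg=6.50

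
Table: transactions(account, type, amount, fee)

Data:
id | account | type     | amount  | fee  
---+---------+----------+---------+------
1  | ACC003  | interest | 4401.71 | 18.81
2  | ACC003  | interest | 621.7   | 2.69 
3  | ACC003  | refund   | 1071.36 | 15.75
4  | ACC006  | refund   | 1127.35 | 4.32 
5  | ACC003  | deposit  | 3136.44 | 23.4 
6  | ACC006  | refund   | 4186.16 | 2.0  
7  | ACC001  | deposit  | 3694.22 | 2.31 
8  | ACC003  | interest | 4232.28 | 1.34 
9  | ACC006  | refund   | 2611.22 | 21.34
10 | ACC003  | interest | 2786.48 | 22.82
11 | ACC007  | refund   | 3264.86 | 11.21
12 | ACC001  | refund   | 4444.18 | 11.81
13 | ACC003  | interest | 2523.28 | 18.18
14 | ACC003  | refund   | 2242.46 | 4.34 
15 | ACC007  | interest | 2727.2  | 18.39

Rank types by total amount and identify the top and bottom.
SELECT type, SUM(amount)
FROM transactions
GROUP BY type
ORDER BY SUM(amount)

All groups:
  deposit: 6830.66
  interest: 17292.65
  refund: 18947.59

Highest: refund (18947.59)
Lowest: deposit (6830.66)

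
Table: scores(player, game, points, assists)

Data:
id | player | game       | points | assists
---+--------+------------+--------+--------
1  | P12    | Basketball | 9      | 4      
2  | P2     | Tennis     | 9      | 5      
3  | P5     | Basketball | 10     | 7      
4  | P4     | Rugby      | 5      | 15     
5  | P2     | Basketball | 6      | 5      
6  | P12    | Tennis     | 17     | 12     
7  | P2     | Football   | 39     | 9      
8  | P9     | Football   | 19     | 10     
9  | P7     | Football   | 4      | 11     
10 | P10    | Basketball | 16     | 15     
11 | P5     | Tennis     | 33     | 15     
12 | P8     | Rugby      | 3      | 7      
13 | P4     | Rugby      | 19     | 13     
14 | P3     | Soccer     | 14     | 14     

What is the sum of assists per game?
SELECT game, SUM(assists) as result
FROM scores
GROUP BY game

Result:
  Basketball: 31
  Football: 30
  Rugby: 35
  Soccer: 14
  Tennis: 32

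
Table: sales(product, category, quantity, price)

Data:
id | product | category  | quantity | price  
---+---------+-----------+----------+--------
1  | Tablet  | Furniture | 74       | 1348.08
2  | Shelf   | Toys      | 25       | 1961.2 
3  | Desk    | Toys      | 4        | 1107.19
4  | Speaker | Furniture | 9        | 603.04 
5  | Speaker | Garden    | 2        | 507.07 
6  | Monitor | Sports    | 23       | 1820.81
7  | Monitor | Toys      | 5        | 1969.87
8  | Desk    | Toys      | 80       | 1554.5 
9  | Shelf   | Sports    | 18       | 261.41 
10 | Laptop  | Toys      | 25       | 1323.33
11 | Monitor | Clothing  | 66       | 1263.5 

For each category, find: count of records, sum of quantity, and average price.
SELECT category,
       COUNT(*) as cnt,
       SUM(quantity) as total_quantity,
       AVG(price) as avg_price
FROM sales
GROUP BY category

Result:
  Clothing: 1 records, 66 total quantity, 1263.50 avg price
  Furniture: 2 records, 83 total quantity, 975.56 avg price
  Garden: 1 records, 2 total quantity, 507.07 avg price
  Sports: 2 records, 41 total quantity, 1041.11 avg price
  Toys: 5 records, 139 total quantity, 1583.22 avg price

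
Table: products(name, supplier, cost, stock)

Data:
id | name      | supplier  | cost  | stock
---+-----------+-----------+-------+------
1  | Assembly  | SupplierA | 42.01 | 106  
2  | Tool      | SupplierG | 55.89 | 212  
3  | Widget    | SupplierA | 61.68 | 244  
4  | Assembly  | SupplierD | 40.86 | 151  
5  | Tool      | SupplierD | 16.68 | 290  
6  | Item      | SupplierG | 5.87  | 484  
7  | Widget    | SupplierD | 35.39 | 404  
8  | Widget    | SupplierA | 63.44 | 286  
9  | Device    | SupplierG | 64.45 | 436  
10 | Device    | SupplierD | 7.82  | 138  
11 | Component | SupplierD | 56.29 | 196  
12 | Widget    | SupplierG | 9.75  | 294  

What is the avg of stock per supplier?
SELECT supplier, AVG(stock) as result
FROM products
GROUP BY supplier

Result:
  SupplierA: 212.00
  SupplierD: 235.80
  SupplierG: 356.50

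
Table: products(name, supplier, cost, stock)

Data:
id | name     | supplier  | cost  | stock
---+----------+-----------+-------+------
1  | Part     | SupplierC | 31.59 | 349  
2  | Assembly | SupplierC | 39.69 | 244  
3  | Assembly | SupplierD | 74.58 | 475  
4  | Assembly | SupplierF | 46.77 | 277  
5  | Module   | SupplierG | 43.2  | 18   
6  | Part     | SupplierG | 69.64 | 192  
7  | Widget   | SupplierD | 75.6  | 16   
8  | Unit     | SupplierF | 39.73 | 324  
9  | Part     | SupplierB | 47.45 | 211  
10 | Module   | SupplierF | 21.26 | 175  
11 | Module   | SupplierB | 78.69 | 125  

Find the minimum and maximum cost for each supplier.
SELECT supplier, MIN(cost), MAX(cost)
FROM products
GROUP BY supplier

Result:
  SupplierB: min=47.45, max=78.69
  SupplierC: min=31.59, max=39.69
  SupplierD: min=74.58, max=75.60
  SupplierF: min=21.26, max=46.77
  SupplierG: min=43.20, max=69.64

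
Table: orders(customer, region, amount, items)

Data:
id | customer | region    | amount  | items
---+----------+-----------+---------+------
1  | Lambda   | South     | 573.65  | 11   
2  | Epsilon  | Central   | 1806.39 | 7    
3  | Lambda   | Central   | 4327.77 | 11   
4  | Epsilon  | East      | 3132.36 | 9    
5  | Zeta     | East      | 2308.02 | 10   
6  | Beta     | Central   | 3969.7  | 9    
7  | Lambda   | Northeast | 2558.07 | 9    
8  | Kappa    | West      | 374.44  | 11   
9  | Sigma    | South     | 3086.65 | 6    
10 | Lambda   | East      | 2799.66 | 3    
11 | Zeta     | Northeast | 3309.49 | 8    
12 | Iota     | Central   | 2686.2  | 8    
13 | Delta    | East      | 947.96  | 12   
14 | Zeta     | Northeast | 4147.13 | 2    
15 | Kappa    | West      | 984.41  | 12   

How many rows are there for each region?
SELECT region, COUNT(*) as count
FROM orders
GROUP BY region

Result:
  Central: 4
  East: 4
  Northeast: 3
  South: 2
  West: 2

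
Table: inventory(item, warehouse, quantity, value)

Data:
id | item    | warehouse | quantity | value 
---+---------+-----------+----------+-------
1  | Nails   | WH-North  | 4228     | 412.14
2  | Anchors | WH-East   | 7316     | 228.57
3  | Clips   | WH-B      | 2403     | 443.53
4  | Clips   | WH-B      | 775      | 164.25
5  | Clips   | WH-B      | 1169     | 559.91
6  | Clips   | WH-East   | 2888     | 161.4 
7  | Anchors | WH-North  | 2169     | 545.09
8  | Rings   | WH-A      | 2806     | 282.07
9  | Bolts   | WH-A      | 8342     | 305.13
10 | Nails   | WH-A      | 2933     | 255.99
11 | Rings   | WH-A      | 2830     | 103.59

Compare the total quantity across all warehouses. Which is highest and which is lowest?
SELECT warehouse, SUM(quantity)
FROM inventory
GROUP BY warehouse
ORDER BY SUM(quantity)

All groups:
  WH-B: 4347
  WH-North: 6397
  WH-East: 10204
  WH-A: 16911

Highest: WH-A (16911)
Lowest: WH-B (4347)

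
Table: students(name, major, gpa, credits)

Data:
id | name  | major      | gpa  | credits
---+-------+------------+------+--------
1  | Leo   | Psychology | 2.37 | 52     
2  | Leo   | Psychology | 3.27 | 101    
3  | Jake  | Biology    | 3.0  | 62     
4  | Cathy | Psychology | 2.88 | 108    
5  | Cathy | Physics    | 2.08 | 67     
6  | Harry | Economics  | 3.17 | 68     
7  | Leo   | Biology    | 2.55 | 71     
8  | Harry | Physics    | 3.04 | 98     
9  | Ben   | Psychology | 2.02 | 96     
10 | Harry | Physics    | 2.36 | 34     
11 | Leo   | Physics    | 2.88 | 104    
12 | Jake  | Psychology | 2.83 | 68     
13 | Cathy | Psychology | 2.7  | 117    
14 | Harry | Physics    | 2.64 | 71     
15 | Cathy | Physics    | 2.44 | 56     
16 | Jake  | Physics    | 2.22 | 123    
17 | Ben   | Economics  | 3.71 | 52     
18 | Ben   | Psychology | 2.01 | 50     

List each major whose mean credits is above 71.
SELECT major, AVG(credits)
FROM students
GROUP BY major
HAVING AVG(credits) > 71

Result:
  Physics: avg=79.00
  Psychology: avg=84.57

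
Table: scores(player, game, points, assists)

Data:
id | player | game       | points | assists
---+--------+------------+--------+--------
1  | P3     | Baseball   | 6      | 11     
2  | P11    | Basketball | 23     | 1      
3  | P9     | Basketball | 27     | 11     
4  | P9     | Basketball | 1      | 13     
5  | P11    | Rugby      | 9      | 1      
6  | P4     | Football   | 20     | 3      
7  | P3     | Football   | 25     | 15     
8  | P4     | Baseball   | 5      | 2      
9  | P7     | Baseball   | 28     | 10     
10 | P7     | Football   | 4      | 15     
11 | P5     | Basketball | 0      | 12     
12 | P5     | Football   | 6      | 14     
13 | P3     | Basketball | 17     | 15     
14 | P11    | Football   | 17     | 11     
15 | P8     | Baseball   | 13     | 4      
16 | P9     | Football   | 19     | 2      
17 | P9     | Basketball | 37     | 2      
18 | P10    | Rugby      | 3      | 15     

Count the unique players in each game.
SELECT game, COUNT(DISTINCT player)
FROM scores
GROUP BY game

Result:
  Baseball: 4 distinct
  Basketball: 4 distinct
  Football: 6 distinct
  Rugby: 2 distinct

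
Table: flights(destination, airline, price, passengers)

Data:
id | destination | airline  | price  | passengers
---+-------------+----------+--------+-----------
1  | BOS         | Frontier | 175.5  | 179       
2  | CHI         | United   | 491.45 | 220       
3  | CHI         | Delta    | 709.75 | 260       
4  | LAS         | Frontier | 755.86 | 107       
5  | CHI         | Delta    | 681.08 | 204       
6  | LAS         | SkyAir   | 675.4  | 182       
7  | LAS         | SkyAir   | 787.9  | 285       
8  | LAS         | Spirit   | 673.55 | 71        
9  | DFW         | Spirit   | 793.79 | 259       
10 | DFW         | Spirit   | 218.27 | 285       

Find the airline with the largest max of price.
SELECT airline, MAX(price) as val
FROM flights
GROUP BY airline
ORDER BY val DESC
LIMIT 1

Result: Spirit with max(price) = 793.79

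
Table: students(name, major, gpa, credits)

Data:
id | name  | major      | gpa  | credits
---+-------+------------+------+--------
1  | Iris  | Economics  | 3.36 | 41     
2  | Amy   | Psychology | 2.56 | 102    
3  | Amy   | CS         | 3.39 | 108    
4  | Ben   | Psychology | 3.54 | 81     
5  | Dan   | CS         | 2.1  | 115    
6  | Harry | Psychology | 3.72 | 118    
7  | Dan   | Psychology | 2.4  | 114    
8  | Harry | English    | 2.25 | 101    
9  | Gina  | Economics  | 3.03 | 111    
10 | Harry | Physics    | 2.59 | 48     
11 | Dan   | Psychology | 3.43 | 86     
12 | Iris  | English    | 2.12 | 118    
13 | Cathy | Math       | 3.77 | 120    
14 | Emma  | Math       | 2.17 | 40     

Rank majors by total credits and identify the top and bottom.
SELECT major, SUM(credits)
FROM students
GROUP BY major
ORDER BY SUM(credits)

All groups:
  Physics: 48
  Economics: 152
  Math: 160
  English: 219
  CS: 223
  Psychology: 501

Highest: Psychology (501)
Lowest: Physics (48)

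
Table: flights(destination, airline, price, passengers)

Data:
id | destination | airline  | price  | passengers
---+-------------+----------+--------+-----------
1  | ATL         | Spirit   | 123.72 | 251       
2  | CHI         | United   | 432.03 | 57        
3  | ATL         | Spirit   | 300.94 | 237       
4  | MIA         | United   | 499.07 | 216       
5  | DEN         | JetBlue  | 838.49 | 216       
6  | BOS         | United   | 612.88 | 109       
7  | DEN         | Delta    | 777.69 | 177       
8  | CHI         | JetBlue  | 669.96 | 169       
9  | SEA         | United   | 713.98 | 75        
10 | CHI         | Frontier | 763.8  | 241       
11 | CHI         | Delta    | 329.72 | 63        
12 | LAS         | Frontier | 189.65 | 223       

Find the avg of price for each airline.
SELECT airline, AVG(price) as result
FROM flights
GROUP BY airline

Result:
  Delta: 553.71
  Frontier: 476.73
  JetBlue: 754.23
  Spirit: 212.33
  United: 564.49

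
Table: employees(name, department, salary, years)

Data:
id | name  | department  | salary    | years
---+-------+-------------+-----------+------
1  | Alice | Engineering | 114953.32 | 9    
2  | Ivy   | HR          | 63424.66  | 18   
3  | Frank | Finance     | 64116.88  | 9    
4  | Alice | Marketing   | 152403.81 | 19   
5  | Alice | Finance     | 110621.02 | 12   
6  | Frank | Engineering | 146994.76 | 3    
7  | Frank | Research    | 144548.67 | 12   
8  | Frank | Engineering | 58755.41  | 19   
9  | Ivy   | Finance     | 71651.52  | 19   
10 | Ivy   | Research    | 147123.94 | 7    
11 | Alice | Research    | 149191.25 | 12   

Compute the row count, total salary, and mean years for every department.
SELECT department,
       COUNT(*) as cnt,
       SUM(salary) as total_salary,
       AVG(years) as avg_years
FROM employees
GROUP BY department

Result:
  Engineering: 3 records, 320703.49 total salary, 10.33 avg years
  Finance: 3 records, 246389.42 total salary, 13.33 avg years
  HR: 1 records, 63424.66 total salary, 18.00 avg years
  Marketing: 1 records, 152403.81 total salary, 19.00 avg years
  Research: 3 records, 440863.86 total salary, 10.33 avg years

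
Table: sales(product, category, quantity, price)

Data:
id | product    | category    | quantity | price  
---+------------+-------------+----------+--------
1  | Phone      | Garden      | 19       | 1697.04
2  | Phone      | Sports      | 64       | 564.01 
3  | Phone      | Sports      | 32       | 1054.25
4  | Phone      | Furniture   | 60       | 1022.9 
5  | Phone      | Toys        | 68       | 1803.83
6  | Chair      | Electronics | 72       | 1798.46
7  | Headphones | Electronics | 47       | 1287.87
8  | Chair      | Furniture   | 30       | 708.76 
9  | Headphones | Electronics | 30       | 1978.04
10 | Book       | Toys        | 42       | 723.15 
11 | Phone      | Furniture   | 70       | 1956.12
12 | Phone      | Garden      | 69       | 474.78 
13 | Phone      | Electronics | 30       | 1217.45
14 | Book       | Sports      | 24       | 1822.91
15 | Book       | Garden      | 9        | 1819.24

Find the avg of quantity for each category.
SELECT category, AVG(quantity) as result
FROM sales
GROUP BY category

Result:
  Electronics: 44.75
  Furniture: 53.33
  Garden: 32.33
  Sports: 40.00
  Toys: 55.00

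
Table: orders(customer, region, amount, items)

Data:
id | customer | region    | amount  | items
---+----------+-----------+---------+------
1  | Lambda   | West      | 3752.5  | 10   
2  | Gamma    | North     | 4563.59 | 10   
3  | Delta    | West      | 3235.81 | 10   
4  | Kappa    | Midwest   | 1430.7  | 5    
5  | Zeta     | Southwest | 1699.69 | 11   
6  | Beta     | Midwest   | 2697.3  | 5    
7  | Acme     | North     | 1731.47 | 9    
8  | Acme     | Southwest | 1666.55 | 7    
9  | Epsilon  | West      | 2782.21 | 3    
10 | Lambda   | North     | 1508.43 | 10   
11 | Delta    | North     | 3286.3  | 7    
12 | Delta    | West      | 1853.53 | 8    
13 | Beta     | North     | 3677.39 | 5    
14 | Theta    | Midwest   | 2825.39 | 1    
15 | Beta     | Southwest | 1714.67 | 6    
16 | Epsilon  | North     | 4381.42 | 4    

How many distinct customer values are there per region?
SELECT region, COUNT(DISTINCT customer)
FROM orders
GROUP BY region

Result:
  Midwest: 3 distinct
  North: 6 distinct
  Southwest: 3 distinct
  West: 3 distinct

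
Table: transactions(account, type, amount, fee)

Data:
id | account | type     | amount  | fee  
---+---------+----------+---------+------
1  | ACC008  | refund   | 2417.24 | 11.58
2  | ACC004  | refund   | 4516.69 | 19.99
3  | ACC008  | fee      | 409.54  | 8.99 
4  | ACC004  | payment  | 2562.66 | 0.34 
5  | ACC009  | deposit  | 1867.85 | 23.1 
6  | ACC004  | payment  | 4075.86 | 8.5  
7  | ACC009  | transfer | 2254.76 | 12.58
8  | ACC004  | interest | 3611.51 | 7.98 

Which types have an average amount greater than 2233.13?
SELECT type, AVG(amount)
FROM transactions
GROUP BY type
HAVING AVG(amount) > 2233.13

Result:
  interest: avg=3611.51
  payment: avg=3319.26
  refund: avg=3466.97
  transfer: avg=2254.76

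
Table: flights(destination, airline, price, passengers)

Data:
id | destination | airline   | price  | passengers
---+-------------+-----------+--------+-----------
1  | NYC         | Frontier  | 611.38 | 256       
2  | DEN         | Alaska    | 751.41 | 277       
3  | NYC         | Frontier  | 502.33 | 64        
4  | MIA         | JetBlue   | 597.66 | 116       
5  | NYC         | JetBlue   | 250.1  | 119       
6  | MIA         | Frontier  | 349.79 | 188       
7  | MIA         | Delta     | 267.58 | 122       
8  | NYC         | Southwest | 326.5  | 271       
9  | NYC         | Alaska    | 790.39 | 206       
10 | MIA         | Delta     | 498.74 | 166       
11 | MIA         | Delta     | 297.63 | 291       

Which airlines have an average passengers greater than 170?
SELECT airline, AVG(passengers)
FROM flights
GROUP BY airline
HAVING AVG(passengers) > 170

Result:
  Alaska: avg=241.50
  Delta: avg=193.00
  Southwest: avg=271.00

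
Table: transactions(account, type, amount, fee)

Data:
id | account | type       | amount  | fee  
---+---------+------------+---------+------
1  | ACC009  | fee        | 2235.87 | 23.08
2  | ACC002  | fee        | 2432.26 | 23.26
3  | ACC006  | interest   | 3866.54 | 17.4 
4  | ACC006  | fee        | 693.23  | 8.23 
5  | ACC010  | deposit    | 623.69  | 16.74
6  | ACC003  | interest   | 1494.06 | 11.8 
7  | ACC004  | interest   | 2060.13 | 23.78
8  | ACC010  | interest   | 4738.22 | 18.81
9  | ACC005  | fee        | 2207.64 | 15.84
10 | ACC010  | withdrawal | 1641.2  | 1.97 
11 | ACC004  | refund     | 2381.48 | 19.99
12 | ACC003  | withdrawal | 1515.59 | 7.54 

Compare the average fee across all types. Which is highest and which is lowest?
SELECT type, AVG(fee)
FROM transactions
GROUP BY type
ORDER BY AVG(fee)

All groups:
  withdrawal: 4.76
  deposit: 16.74
  fee: 17.60
  interest: 17.95
  refund: 19.99

Highest: refund (19.99)
Lowest: withdrawal (4.76)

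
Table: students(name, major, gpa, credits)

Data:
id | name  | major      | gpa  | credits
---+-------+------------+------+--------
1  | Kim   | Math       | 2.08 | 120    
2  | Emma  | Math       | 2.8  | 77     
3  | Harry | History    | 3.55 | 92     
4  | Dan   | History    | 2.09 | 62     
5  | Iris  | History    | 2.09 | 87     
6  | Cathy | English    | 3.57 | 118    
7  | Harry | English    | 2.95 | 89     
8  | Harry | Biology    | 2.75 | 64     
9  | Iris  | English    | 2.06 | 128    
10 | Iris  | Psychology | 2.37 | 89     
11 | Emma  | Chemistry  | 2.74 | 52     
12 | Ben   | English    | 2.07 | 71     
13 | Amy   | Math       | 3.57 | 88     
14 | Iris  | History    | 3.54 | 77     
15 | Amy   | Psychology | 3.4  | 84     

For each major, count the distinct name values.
SELECT major, COUNT(DISTINCT name)
FROM students
GROUP BY major

Result:
  Biology: 1 distinct
  Chemistry: 1 distinct
  English: 4 distinct
  History: 3 distinct
  Math: 3 distinct
  Psychology: 2 distinct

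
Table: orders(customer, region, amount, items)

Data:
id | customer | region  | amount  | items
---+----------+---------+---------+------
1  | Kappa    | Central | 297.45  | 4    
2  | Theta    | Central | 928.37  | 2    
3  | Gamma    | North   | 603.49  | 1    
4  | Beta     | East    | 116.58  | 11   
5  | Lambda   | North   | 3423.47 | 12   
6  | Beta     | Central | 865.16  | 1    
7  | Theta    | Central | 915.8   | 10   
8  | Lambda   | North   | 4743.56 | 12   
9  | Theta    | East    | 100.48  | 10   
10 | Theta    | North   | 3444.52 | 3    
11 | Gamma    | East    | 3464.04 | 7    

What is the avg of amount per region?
SELECT region, AVG(amount) as result
FROM orders
GROUP BY region

Result:
  Central: 751.70
  East: 1227.03
  North: 3053.76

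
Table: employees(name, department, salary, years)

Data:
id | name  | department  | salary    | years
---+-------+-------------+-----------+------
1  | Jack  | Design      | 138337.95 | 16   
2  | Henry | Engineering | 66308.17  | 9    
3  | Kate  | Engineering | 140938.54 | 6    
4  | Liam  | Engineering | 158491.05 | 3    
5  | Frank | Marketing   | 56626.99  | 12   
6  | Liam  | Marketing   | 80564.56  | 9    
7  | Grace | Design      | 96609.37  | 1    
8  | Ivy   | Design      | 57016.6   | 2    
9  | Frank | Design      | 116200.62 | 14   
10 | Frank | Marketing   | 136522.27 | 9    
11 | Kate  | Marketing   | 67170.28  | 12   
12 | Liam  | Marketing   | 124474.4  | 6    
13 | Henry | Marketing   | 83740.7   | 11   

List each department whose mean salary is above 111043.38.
SELECT department, AVG(salary)
FROM employees
GROUP BY department
HAVING AVG(salary) > 111043.38

Result:
  Engineering: avg=121912.59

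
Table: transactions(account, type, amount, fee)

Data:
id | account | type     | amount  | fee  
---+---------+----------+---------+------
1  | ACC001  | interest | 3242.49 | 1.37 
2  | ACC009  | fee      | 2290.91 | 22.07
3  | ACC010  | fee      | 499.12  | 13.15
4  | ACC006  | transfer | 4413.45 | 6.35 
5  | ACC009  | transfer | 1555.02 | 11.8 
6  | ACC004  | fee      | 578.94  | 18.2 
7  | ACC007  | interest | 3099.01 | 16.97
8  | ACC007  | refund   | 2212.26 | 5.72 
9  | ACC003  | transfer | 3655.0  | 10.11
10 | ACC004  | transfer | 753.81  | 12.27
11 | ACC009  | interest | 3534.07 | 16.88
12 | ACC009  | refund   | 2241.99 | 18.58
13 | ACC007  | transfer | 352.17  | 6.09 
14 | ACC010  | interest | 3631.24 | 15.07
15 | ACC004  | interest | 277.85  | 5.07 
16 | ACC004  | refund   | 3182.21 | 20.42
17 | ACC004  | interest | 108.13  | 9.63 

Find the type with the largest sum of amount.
SELECT type, SUM(amount) as val
FROM transactions
GROUP BY type
ORDER BY val DESC
LIMIT 1

Result: interest with sum(amount) = 13892.79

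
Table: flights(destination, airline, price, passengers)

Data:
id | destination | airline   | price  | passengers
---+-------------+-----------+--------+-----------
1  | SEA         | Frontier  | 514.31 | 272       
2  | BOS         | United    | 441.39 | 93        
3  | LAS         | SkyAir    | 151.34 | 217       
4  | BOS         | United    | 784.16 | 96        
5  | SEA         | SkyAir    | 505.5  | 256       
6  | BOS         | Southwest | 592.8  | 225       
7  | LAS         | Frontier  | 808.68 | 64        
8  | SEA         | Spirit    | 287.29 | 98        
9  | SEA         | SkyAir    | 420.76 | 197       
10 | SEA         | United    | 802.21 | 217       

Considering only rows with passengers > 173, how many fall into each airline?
SELECT airline, COUNT(*)
FROM flights
WHERE passengers > 173
GROUP BY airline

Note: WHERE filters rows before grouping.

Result:
  Frontier: 1
  SkyAir: 3
  Southwest: 1
  United: 1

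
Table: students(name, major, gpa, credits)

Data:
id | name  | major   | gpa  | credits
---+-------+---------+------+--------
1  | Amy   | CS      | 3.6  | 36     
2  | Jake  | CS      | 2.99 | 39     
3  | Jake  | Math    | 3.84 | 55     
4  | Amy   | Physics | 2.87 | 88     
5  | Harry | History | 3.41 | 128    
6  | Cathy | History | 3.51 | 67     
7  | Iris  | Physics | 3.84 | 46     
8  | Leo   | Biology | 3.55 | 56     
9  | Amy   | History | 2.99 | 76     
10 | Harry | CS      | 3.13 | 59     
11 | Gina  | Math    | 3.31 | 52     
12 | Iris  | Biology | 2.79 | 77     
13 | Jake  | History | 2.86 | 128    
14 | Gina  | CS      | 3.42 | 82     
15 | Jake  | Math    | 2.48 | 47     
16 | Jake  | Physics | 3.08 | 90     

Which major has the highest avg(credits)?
SELECT major, AVG(credits) as val
FROM students
GROUP BY major
ORDER BY val DESC
LIMIT 1

Result: History with avg(credits) = 99.75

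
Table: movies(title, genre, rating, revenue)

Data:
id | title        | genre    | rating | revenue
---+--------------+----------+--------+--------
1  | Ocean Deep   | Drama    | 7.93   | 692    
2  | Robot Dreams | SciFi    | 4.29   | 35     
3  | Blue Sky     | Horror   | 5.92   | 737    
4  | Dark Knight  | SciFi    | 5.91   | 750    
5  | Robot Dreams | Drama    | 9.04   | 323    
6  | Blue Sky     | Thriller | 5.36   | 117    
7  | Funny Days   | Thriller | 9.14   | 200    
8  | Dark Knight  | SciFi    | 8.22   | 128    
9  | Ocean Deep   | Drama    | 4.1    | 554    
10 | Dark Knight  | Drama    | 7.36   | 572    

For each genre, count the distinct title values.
SELECT genre, COUNT(DISTINCT title)
FROM movies
GROUP BY genre

Result:
  Drama: 3 distinct
  Horror: 1 distinct
  SciFi: 2 distinct
  Thriller: 2 distinct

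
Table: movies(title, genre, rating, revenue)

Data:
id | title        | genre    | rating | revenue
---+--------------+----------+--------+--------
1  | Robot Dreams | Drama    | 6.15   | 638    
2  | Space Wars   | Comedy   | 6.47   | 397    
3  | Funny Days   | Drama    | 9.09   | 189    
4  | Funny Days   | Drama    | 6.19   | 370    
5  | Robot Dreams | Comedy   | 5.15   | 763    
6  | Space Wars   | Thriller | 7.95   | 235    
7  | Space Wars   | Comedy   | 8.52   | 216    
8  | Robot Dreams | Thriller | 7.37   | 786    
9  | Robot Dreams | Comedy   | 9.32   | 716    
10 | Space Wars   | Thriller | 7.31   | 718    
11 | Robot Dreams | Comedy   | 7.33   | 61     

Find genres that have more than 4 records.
SELECT genre, COUNT(*) as cnt
FROM movies
GROUP BY genre
HAVING COUNT(*) > 4

Result:
  Comedy: 5

Note: HAVING filters groups after aggregation, WHERE filters rows before.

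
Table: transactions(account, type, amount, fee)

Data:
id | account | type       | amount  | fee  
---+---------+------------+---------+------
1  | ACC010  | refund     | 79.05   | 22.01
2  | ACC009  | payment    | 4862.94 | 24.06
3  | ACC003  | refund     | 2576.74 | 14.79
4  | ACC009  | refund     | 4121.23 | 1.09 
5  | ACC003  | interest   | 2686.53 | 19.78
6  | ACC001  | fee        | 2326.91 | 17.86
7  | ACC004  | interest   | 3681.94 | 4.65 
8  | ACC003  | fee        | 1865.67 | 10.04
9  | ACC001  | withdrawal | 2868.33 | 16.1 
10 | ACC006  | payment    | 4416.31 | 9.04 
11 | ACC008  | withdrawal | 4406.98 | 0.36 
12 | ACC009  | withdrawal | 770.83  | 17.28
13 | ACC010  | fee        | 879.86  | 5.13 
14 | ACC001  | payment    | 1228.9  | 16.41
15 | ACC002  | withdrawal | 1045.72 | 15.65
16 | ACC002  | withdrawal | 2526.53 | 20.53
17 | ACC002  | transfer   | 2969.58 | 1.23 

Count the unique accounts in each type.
SELECT type, COUNT(DISTINCT account)
FROM transactions
GROUP BY type

Result:
  fee: 3 distinct
  interest: 2 distinct
  payment: 3 distinct
  refund: 3 distinct
  transfer: 1 distinct
  withdrawal: 4 distinct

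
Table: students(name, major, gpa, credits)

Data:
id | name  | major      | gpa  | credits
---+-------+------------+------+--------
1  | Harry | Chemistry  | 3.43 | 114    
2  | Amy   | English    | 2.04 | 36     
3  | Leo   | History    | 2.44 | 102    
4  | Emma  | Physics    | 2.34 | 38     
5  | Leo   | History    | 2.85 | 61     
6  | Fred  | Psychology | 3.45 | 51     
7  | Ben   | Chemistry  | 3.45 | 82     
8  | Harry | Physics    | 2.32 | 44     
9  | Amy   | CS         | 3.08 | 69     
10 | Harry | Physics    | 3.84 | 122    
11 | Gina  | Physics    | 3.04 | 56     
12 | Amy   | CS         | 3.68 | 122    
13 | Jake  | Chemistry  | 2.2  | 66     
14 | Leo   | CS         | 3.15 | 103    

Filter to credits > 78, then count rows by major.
SELECT major, COUNT(*)
FROM students
WHERE credits > 78
GROUP BY major

Note: WHERE filters rows before grouping.

Result:
  CS: 2
  Chemistry: 2
  History: 1
  Physics: 1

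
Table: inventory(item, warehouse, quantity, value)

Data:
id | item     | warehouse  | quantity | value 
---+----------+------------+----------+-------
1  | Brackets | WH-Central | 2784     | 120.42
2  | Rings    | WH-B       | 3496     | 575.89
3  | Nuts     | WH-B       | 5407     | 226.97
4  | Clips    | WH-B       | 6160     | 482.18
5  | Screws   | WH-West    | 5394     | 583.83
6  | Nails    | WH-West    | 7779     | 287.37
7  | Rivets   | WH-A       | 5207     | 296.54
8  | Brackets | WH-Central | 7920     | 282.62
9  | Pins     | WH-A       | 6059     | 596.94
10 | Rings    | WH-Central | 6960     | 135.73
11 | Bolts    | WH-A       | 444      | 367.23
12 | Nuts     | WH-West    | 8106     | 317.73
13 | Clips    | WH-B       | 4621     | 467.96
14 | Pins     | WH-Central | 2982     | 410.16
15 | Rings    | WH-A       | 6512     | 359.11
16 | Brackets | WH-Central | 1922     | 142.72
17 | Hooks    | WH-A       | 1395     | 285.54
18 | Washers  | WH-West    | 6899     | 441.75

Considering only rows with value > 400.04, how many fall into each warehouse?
SELECT warehouse, COUNT(*)
FROM inventory
WHERE value > 400.04
GROUP BY warehouse

Note: WHERE filters rows before grouping.

Result:
  WH-A: 1
  WH-B: 3
  WH-Central: 1
  WH-West: 2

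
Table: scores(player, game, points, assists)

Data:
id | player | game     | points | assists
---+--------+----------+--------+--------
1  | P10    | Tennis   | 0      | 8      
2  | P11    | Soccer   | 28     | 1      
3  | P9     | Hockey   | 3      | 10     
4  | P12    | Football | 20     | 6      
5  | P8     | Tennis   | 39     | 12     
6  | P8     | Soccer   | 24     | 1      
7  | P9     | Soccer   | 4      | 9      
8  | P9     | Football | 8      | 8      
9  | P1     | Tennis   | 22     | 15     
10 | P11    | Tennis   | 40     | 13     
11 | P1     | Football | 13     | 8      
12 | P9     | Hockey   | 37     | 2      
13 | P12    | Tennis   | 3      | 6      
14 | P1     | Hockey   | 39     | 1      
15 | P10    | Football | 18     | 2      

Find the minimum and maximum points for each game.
SELECT game, MIN(points), MAX(points)
FROM scores
GROUP BY game

Result:
  Football: min=8, max=20
  Hockey: min=3, max=39
  Soccer: min=4, max=28
  Tennis: min=0, max=40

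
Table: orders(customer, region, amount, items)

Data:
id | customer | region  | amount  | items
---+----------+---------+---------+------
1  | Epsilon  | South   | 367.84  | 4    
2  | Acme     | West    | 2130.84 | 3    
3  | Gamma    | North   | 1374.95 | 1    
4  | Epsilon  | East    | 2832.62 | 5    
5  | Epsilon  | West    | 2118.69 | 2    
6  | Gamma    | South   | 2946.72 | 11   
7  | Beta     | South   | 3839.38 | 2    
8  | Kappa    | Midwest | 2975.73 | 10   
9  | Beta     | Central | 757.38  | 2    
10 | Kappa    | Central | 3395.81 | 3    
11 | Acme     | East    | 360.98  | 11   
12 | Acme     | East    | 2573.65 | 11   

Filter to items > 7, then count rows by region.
SELECT region, COUNT(*)
FROM orders
WHERE items > 7
GROUP BY region

Note: WHERE filters rows before grouping.

Result:
  East: 2
  Midwest: 1
  South: 1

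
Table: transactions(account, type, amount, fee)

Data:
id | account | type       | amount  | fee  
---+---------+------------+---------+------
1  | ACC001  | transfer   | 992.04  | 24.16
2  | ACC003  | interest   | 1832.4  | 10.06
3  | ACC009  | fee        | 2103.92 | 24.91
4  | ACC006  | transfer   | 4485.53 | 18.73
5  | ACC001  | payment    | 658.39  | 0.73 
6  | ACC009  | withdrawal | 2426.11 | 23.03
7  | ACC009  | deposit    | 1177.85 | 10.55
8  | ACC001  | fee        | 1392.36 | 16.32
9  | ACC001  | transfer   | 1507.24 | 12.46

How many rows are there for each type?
SELECT type, COUNT(*) as count
FROM transactions
GROUP BY type

Result:
  deposit: 1
  fee: 2
  interest: 1
  payment: 1
  transfer: 3
  withdrawal: 1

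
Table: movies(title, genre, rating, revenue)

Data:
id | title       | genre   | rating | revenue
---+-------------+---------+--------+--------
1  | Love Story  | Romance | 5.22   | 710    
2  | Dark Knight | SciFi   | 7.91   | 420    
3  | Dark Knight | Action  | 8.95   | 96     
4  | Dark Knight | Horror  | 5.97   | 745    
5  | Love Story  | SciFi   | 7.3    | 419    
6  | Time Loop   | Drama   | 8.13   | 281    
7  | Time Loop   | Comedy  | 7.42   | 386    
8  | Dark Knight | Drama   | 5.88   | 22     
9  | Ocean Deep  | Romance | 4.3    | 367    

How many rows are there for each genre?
SELECT genre, COUNT(*) as count
FROM movies
GROUP BY genre

Result:
  Action: 1
  Comedy: 1
  Drama: 2
  Horror: 1
  Romance: 2
  SciFi: 2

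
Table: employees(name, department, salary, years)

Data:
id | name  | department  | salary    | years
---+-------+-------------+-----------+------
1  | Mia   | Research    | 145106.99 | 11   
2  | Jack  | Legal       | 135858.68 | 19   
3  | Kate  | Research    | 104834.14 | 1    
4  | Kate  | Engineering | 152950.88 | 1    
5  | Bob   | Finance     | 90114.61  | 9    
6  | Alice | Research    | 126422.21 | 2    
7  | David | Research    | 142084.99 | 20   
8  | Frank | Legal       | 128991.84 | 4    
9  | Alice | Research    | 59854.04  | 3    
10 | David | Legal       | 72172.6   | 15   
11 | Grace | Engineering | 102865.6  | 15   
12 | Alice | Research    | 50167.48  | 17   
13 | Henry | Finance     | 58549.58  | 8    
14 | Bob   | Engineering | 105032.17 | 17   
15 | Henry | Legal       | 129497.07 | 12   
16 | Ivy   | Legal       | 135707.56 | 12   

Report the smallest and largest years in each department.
SELECT department, MIN(years), MAX(years)
FROM employees
GROUP BY department

Result:
  Engineering: min=1, max=17
  Finance: min=8, max=9
  Legal: min=4, max=19
  Research: min=1, max=20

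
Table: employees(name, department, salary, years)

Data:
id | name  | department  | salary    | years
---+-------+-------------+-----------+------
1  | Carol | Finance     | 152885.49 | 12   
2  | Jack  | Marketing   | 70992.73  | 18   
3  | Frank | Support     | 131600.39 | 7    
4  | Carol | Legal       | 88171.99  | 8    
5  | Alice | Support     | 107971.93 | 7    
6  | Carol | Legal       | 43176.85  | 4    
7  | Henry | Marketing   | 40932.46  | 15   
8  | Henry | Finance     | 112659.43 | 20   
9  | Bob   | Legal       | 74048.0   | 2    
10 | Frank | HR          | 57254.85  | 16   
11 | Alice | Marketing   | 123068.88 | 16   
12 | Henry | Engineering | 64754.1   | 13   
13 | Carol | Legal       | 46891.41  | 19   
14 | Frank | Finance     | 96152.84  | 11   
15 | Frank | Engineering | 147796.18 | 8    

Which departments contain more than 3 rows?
SELECT department, COUNT(*) as cnt
FROM employees
GROUP BY department
HAVING COUNT(*) > 3

Result:
  Legal: 4

Note: HAVING filters groups after aggregation, WHERE filters rows before.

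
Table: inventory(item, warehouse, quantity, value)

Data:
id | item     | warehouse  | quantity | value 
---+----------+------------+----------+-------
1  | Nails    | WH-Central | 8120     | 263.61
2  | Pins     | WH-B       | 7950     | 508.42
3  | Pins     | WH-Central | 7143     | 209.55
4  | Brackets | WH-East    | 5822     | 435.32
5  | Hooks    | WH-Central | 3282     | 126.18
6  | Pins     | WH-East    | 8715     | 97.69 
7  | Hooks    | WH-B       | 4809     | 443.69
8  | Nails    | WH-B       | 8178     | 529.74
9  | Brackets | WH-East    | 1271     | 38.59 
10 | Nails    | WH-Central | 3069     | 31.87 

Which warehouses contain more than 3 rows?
SELECT warehouse, COUNT(*) as cnt
FROM inventory
GROUP BY warehouse
HAVING COUNT(*) > 3

Result:
  WH-Central: 4

Note: HAVING filters groups after aggregation, WHERE filters rows before.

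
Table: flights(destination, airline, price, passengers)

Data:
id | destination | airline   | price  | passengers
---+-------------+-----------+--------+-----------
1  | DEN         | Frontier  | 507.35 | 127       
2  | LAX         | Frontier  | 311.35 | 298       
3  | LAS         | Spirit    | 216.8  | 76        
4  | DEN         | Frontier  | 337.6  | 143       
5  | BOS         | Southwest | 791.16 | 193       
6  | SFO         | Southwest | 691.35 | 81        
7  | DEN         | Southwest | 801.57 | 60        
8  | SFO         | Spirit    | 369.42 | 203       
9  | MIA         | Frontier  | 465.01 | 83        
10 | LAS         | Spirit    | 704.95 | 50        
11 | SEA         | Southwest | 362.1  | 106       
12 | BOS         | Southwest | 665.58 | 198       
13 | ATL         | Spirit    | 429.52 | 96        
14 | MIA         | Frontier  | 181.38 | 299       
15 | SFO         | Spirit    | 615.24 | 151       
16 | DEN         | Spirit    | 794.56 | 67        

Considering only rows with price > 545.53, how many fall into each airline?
SELECT airline, COUNT(*)
FROM flights
WHERE price > 545.53
GROUP BY airline

Note: WHERE filters rows before grouping.

Result:
  Southwest: 4
  Spirit: 3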